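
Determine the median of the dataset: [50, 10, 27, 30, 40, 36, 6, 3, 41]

30

Step 1: Sort the data in ascending order: [3, 6, 10, 27, 30, 36, 40, 41, 50]
Step 2: The number of values is n = 9.
Step 3: Since n is odd, the median is the middle value at position 5: 30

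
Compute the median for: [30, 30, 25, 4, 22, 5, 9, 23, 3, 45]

22.5

Step 1: Sort the data in ascending order: [3, 4, 5, 9, 22, 23, 25, 30, 30, 45]
Step 2: The number of values is n = 10.
Step 3: Since n is even, the median is the average of positions 5 and 6:
  Median = (22 + 23) / 2 = 22.5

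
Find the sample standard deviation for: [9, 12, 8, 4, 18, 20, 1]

6.9454

Step 1: Compute the mean: 10.2857
Step 2: Sum of squared deviations from the mean: 289.4286
Step 3: Sample variance = 289.4286 / 6 = 48.2381
Step 4: Standard deviation = sqrt(48.2381) = 6.9454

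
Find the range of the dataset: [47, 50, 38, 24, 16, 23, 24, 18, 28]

34

Step 1: Identify the maximum value: max = 50
Step 2: Identify the minimum value: min = 16
Step 3: Range = max - min = 50 - 16 = 34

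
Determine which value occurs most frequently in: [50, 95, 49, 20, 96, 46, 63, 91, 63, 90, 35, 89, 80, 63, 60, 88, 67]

63

Step 1: Count the frequency of each value:
  20: appears 1 time(s)
  35: appears 1 time(s)
  46: appears 1 time(s)
  49: appears 1 time(s)
  50: appears 1 time(s)
  60: appears 1 time(s)
  63: appears 3 time(s)
  67: appears 1 time(s)
  80: appears 1 time(s)
  88: appears 1 time(s)
  89: appears 1 time(s)
  90: appears 1 time(s)
  91: appears 1 time(s)
  95: appears 1 time(s)
  96: appears 1 time(s)
Step 2: The value 63 appears most frequently (3 times).
Step 3: Mode = 63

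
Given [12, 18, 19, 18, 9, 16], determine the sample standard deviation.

3.9833

Step 1: Compute the mean: 15.3333
Step 2: Sum of squared deviations from the mean: 79.3333
Step 3: Sample variance = 79.3333 / 5 = 15.8667
Step 4: Standard deviation = sqrt(15.8667) = 3.9833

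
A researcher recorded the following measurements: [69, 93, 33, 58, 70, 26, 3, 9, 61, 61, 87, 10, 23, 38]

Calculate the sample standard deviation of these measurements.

29.4362

Step 1: Compute the mean: 45.7857
Step 2: Sum of squared deviations from the mean: 11264.3571
Step 3: Sample variance = 11264.3571 / 13 = 866.489
Step 4: Standard deviation = sqrt(866.489) = 29.4362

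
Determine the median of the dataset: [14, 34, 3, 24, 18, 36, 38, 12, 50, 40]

29

Step 1: Sort the data in ascending order: [3, 12, 14, 18, 24, 34, 36, 38, 40, 50]
Step 2: The number of values is n = 10.
Step 3: Since n is even, the median is the average of positions 5 and 6:
  Median = (24 + 34) / 2 = 29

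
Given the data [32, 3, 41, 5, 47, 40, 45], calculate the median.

40

Step 1: Sort the data in ascending order: [3, 5, 32, 40, 41, 45, 47]
Step 2: The number of values is n = 7.
Step 3: Since n is odd, the median is the middle value at position 4: 40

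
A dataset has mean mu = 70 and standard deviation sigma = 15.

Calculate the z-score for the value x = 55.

-1

Step 1: Recall the z-score formula: z = (x - mu) / sigma
Step 2: Substitute values: z = (55 - 70) / 15
Step 3: z = -15 / 15 = -1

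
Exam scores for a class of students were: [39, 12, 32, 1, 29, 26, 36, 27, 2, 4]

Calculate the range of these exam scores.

38

Step 1: Identify the maximum value: max = 39
Step 2: Identify the minimum value: min = 1
Step 3: Range = max - min = 39 - 1 = 38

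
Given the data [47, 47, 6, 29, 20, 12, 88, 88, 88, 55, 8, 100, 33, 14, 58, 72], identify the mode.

88

Step 1: Count the frequency of each value:
  6: appears 1 time(s)
  8: appears 1 time(s)
  12: appears 1 time(s)
  14: appears 1 time(s)
  20: appears 1 time(s)
  29: appears 1 time(s)
  33: appears 1 time(s)
  47: appears 2 time(s)
  55: appears 1 time(s)
  58: appears 1 time(s)
  72: appears 1 time(s)
  88: appears 3 time(s)
  100: appears 1 time(s)
Step 2: The value 88 appears most frequently (3 times).
Step 3: Mode = 88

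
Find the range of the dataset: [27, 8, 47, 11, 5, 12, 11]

42

Step 1: Identify the maximum value: max = 47
Step 2: Identify the minimum value: min = 5
Step 3: Range = max - min = 47 - 5 = 42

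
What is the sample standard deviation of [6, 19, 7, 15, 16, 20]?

5.9805

Step 1: Compute the mean: 13.8333
Step 2: Sum of squared deviations from the mean: 178.8333
Step 3: Sample variance = 178.8333 / 5 = 35.7667
Step 4: Standard deviation = sqrt(35.7667) = 5.9805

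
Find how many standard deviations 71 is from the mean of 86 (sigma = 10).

-1.5

Step 1: Recall the z-score formula: z = (x - mu) / sigma
Step 2: Substitute values: z = (71 - 86) / 10
Step 3: z = -15 / 10 = -1.5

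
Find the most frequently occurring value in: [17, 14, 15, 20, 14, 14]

14

Step 1: Count the frequency of each value:
  14: appears 3 time(s)
  15: appears 1 time(s)
  17: appears 1 time(s)
  20: appears 1 time(s)
Step 2: The value 14 appears most frequently (3 times).
Step 3: Mode = 14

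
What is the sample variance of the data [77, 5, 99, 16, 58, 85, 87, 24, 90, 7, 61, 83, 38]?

1162.9744

Step 1: Compute the mean: (77 + 5 + 99 + 16 + 58 + 85 + 87 + 24 + 90 + 7 + 61 + 83 + 38) / 13 = 56.1538
Step 2: Compute squared deviations from the mean:
  (77 - 56.1538)^2 = 434.5621
  (5 - 56.1538)^2 = 2616.716
  (99 - 56.1538)^2 = 1835.7929
  (16 - 56.1538)^2 = 1612.3314
  (58 - 56.1538)^2 = 3.4083
  (85 - 56.1538)^2 = 832.1006
  (87 - 56.1538)^2 = 951.4852
  (24 - 56.1538)^2 = 1033.8698
  (90 - 56.1538)^2 = 1145.5621
  (7 - 56.1538)^2 = 2416.1006
  (61 - 56.1538)^2 = 23.4852
  (83 - 56.1538)^2 = 720.716
  (38 - 56.1538)^2 = 329.5621
Step 3: Sum of squared deviations = 13955.6923
Step 4: Sample variance = 13955.6923 / 12 = 1162.9744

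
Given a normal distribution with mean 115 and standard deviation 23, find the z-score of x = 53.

-2.6957

Step 1: Recall the z-score formula: z = (x - mu) / sigma
Step 2: Substitute values: z = (53 - 115) / 23
Step 3: z = -62 / 23 = -2.6957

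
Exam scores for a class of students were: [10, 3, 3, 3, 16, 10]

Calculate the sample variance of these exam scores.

29.1

Step 1: Compute the mean: (10 + 3 + 3 + 3 + 16 + 10) / 6 = 7.5
Step 2: Compute squared deviations from the mean:
  (10 - 7.5)^2 = 6.25
  (3 - 7.5)^2 = 20.25
  (3 - 7.5)^2 = 20.25
  (3 - 7.5)^2 = 20.25
  (16 - 7.5)^2 = 72.25
  (10 - 7.5)^2 = 6.25
Step 3: Sum of squared deviations = 145.5
Step 4: Sample variance = 145.5 / 5 = 29.1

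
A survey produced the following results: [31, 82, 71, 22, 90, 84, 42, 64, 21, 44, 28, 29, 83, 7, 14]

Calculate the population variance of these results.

771.0489

Step 1: Compute the mean: (31 + 82 + 71 + 22 + 90 + 84 + 42 + 64 + 21 + 44 + 28 + 29 + 83 + 7 + 14) / 15 = 47.4667
Step 2: Compute squared deviations from the mean:
  (31 - 47.4667)^2 = 271.1511
  (82 - 47.4667)^2 = 1192.5511
  (71 - 47.4667)^2 = 553.8178
  (22 - 47.4667)^2 = 648.5511
  (90 - 47.4667)^2 = 1809.0844
  (84 - 47.4667)^2 = 1334.6844
  (42 - 47.4667)^2 = 29.8844
  (64 - 47.4667)^2 = 273.3511
  (21 - 47.4667)^2 = 700.4844
  (44 - 47.4667)^2 = 12.0178
  (28 - 47.4667)^2 = 378.9511
  (29 - 47.4667)^2 = 341.0178
  (83 - 47.4667)^2 = 1262.6178
  (7 - 47.4667)^2 = 1637.5511
  (14 - 47.4667)^2 = 1120.0178
Step 3: Sum of squared deviations = 11565.7333
Step 4: Population variance = 11565.7333 / 15 = 771.0489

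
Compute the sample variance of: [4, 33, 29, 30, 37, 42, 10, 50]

239.4107

Step 1: Compute the mean: (4 + 33 + 29 + 30 + 37 + 42 + 10 + 50) / 8 = 29.375
Step 2: Compute squared deviations from the mean:
  (4 - 29.375)^2 = 643.8906
  (33 - 29.375)^2 = 13.1406
  (29 - 29.375)^2 = 0.1406
  (30 - 29.375)^2 = 0.3906
  (37 - 29.375)^2 = 58.1406
  (42 - 29.375)^2 = 159.3906
  (10 - 29.375)^2 = 375.3906
  (50 - 29.375)^2 = 425.3906
Step 3: Sum of squared deviations = 1675.875
Step 4: Sample variance = 1675.875 / 7 = 239.4107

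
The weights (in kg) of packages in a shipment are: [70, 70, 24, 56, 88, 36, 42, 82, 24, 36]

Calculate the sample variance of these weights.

559.2889

Step 1: Compute the mean: (70 + 70 + 24 + 56 + 88 + 36 + 42 + 82 + 24 + 36) / 10 = 52.8
Step 2: Compute squared deviations from the mean:
  (70 - 52.8)^2 = 295.84
  (70 - 52.8)^2 = 295.84
  (24 - 52.8)^2 = 829.44
  (56 - 52.8)^2 = 10.24
  (88 - 52.8)^2 = 1239.04
  (36 - 52.8)^2 = 282.24
  (42 - 52.8)^2 = 116.64
  (82 - 52.8)^2 = 852.64
  (24 - 52.8)^2 = 829.44
  (36 - 52.8)^2 = 282.24
Step 3: Sum of squared deviations = 5033.6
Step 4: Sample variance = 5033.6 / 9 = 559.2889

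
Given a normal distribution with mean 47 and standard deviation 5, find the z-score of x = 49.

0.4

Step 1: Recall the z-score formula: z = (x - mu) / sigma
Step 2: Substitute values: z = (49 - 47) / 5
Step 3: z = 2 / 5 = 0.4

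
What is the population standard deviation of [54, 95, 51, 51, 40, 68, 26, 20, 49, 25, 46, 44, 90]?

21.8646

Step 1: Compute the mean: 50.6923
Step 2: Sum of squared deviations from the mean: 6214.7692
Step 3: Population variance = 6214.7692 / 13 = 478.0592
Step 4: Standard deviation = sqrt(478.0592) = 21.8646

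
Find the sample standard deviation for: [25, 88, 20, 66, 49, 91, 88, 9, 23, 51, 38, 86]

30.31

Step 1: Compute the mean: 52.8333
Step 2: Sum of squared deviations from the mean: 10105.6667
Step 3: Sample variance = 10105.6667 / 11 = 918.697
Step 4: Standard deviation = sqrt(918.697) = 30.31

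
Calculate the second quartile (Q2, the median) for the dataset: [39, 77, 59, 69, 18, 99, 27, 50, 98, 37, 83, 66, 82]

66

Step 1: Sort the data: [18, 27, 37, 39, 50, 59, 66, 69, 77, 82, 83, 98, 99]
Step 2: n = 13
Step 3: Q2 is the median. Since n is odd, it is the middle value at position 7: 66
Step 4: Q2 = 66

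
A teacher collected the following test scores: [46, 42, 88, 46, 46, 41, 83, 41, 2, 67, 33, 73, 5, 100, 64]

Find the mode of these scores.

46

Step 1: Count the frequency of each value:
  2: appears 1 time(s)
  5: appears 1 time(s)
  33: appears 1 time(s)
  41: appears 2 time(s)
  42: appears 1 time(s)
  46: appears 3 time(s)
  64: appears 1 time(s)
  67: appears 1 time(s)
  73: appears 1 time(s)
  83: appears 1 time(s)
  88: appears 1 time(s)
  100: appears 1 time(s)
Step 2: The value 46 appears most frequently (3 times).
Step 3: Mode = 46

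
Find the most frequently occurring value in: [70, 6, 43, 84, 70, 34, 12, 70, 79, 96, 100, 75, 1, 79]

70

Step 1: Count the frequency of each value:
  1: appears 1 time(s)
  6: appears 1 time(s)
  12: appears 1 time(s)
  34: appears 1 time(s)
  43: appears 1 time(s)
  70: appears 3 time(s)
  75: appears 1 time(s)
  79: appears 2 time(s)
  84: appears 1 time(s)
  96: appears 1 time(s)
  100: appears 1 time(s)
Step 2: The value 70 appears most frequently (3 times).
Step 3: Mode = 70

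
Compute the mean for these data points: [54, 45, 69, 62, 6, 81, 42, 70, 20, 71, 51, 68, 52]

53.1538

Step 1: Sum all values: 54 + 45 + 69 + 62 + 6 + 81 + 42 + 70 + 20 + 71 + 51 + 68 + 52 = 691
Step 2: Count the number of values: n = 13
Step 3: Mean = sum / n = 691 / 13 = 53.1538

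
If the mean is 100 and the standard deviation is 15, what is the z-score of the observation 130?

2

Step 1: Recall the z-score formula: z = (x - mu) / sigma
Step 2: Substitute values: z = (130 - 100) / 15
Step 3: z = 30 / 15 = 2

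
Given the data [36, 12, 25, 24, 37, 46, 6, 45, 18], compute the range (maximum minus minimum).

40

Step 1: Identify the maximum value: max = 46
Step 2: Identify the minimum value: min = 6
Step 3: Range = max - min = 46 - 6 = 40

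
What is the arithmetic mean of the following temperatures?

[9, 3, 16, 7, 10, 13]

9.6667

Step 1: Sum all values: 9 + 3 + 16 + 7 + 10 + 13 = 58
Step 2: Count the number of values: n = 6
Step 3: Mean = sum / n = 58 / 6 = 9.6667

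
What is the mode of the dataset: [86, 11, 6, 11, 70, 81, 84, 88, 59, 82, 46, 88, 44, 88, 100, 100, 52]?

88

Step 1: Count the frequency of each value:
  6: appears 1 time(s)
  11: appears 2 time(s)
  44: appears 1 time(s)
  46: appears 1 time(s)
  52: appears 1 time(s)
  59: appears 1 time(s)
  70: appears 1 time(s)
  81: appears 1 time(s)
  82: appears 1 time(s)
  84: appears 1 time(s)
  86: appears 1 time(s)
  88: appears 3 time(s)
  100: appears 2 time(s)
Step 2: The value 88 appears most frequently (3 times).
Step 3: Mode = 88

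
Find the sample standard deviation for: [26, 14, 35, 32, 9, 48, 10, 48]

15.8091

Step 1: Compute the mean: 27.75
Step 2: Sum of squared deviations from the mean: 1749.5
Step 3: Sample variance = 1749.5 / 7 = 249.9286
Step 4: Standard deviation = sqrt(249.9286) = 15.8091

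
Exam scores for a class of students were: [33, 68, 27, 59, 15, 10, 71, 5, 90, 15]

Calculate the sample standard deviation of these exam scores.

30.1738

Step 1: Compute the mean: 39.3
Step 2: Sum of squared deviations from the mean: 8194.1
Step 3: Sample variance = 8194.1 / 9 = 910.4556
Step 4: Standard deviation = sqrt(910.4556) = 30.1738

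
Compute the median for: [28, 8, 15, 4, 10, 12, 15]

12

Step 1: Sort the data in ascending order: [4, 8, 10, 12, 15, 15, 28]
Step 2: The number of values is n = 7.
Step 3: Since n is odd, the median is the middle value at position 4: 12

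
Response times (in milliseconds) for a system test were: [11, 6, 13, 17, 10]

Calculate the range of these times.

11

Step 1: Identify the maximum value: max = 17
Step 2: Identify the minimum value: min = 6
Step 3: Range = max - min = 17 - 6 = 11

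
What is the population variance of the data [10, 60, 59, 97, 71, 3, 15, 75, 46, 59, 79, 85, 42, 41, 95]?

821.2267

Step 1: Compute the mean: (10 + 60 + 59 + 97 + 71 + 3 + 15 + 75 + 46 + 59 + 79 + 85 + 42 + 41 + 95) / 15 = 55.8
Step 2: Compute squared deviations from the mean:
  (10 - 55.8)^2 = 2097.64
  (60 - 55.8)^2 = 17.64
  (59 - 55.8)^2 = 10.24
  (97 - 55.8)^2 = 1697.44
  (71 - 55.8)^2 = 231.04
  (3 - 55.8)^2 = 2787.84
  (15 - 55.8)^2 = 1664.64
  (75 - 55.8)^2 = 368.64
  (46 - 55.8)^2 = 96.04
  (59 - 55.8)^2 = 10.24
  (79 - 55.8)^2 = 538.24
  (85 - 55.8)^2 = 852.64
  (42 - 55.8)^2 = 190.44
  (41 - 55.8)^2 = 219.04
  (95 - 55.8)^2 = 1536.64
Step 3: Sum of squared deviations = 12318.4
Step 4: Population variance = 12318.4 / 15 = 821.2267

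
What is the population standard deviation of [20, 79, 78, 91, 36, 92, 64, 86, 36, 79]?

24.704

Step 1: Compute the mean: 66.1
Step 2: Sum of squared deviations from the mean: 6102.9
Step 3: Population variance = 6102.9 / 10 = 610.29
Step 4: Standard deviation = sqrt(610.29) = 24.704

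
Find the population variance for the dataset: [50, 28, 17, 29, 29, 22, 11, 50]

174.75

Step 1: Compute the mean: (50 + 28 + 17 + 29 + 29 + 22 + 11 + 50) / 8 = 29.5
Step 2: Compute squared deviations from the mean:
  (50 - 29.5)^2 = 420.25
  (28 - 29.5)^2 = 2.25
  (17 - 29.5)^2 = 156.25
  (29 - 29.5)^2 = 0.25
  (29 - 29.5)^2 = 0.25
  (22 - 29.5)^2 = 56.25
  (11 - 29.5)^2 = 342.25
  (50 - 29.5)^2 = 420.25
Step 3: Sum of squared deviations = 1398
Step 4: Population variance = 1398 / 8 = 174.75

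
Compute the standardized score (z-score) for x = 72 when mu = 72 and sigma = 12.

0

Step 1: Recall the z-score formula: z = (x - mu) / sigma
Step 2: Substitute values: z = (72 - 72) / 12
Step 3: z = 0 / 12 = 0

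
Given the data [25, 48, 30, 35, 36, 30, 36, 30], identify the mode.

30

Step 1: Count the frequency of each value:
  25: appears 1 time(s)
  30: appears 3 time(s)
  35: appears 1 time(s)
  36: appears 2 time(s)
  48: appears 1 time(s)
Step 2: The value 30 appears most frequently (3 times).
Step 3: Mode = 30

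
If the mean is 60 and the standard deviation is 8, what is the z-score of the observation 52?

-1

Step 1: Recall the z-score formula: z = (x - mu) / sigma
Step 2: Substitute values: z = (52 - 60) / 8
Step 3: z = -8 / 8 = -1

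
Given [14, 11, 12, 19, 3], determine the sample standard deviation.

5.8052

Step 1: Compute the mean: 11.8
Step 2: Sum of squared deviations from the mean: 134.8
Step 3: Sample variance = 134.8 / 4 = 33.7
Step 4: Standard deviation = sqrt(33.7) = 5.8052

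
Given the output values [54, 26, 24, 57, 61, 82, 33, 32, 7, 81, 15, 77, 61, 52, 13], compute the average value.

45

Step 1: Sum all values: 54 + 26 + 24 + 57 + 61 + 82 + 33 + 32 + 7 + 81 + 15 + 77 + 61 + 52 + 13 = 675
Step 2: Count the number of values: n = 15
Step 3: Mean = sum / n = 675 / 15 = 45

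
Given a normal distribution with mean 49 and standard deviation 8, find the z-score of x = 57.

1

Step 1: Recall the z-score formula: z = (x - mu) / sigma
Step 2: Substitute values: z = (57 - 49) / 8
Step 3: z = 8 / 8 = 1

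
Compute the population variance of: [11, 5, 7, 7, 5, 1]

9

Step 1: Compute the mean: (11 + 5 + 7 + 7 + 5 + 1) / 6 = 6
Step 2: Compute squared deviations from the mean:
  (11 - 6)^2 = 25
  (5 - 6)^2 = 1
  (7 - 6)^2 = 1
  (7 - 6)^2 = 1
  (5 - 6)^2 = 1
  (1 - 6)^2 = 25
Step 3: Sum of squared deviations = 54
Step 4: Population variance = 54 / 6 = 9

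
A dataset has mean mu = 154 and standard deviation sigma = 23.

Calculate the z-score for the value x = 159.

0.2174

Step 1: Recall the z-score formula: z = (x - mu) / sigma
Step 2: Substitute values: z = (159 - 154) / 23
Step 3: z = 5 / 23 = 0.2174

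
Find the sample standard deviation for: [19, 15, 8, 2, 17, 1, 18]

7.678

Step 1: Compute the mean: 11.4286
Step 2: Sum of squared deviations from the mean: 353.7143
Step 3: Sample variance = 353.7143 / 6 = 58.9524
Step 4: Standard deviation = sqrt(58.9524) = 7.678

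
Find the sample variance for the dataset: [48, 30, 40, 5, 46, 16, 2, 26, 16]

288.7778

Step 1: Compute the mean: (48 + 30 + 40 + 5 + 46 + 16 + 2 + 26 + 16) / 9 = 25.4444
Step 2: Compute squared deviations from the mean:
  (48 - 25.4444)^2 = 508.7531
  (30 - 25.4444)^2 = 20.7531
  (40 - 25.4444)^2 = 211.8642
  (5 - 25.4444)^2 = 417.9753
  (46 - 25.4444)^2 = 422.5309
  (16 - 25.4444)^2 = 89.1975
  (2 - 25.4444)^2 = 549.642
  (26 - 25.4444)^2 = 0.3086
  (16 - 25.4444)^2 = 89.1975
Step 3: Sum of squared deviations = 2310.2222
Step 4: Sample variance = 2310.2222 / 8 = 288.7778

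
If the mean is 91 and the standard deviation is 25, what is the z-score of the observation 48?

-1.72

Step 1: Recall the z-score formula: z = (x - mu) / sigma
Step 2: Substitute values: z = (48 - 91) / 25
Step 3: z = -43 / 25 = -1.72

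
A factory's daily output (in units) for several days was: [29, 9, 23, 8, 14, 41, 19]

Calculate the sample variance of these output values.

138.619

Step 1: Compute the mean: (29 + 9 + 23 + 8 + 14 + 41 + 19) / 7 = 20.4286
Step 2: Compute squared deviations from the mean:
  (29 - 20.4286)^2 = 73.4694
  (9 - 20.4286)^2 = 130.6122
  (23 - 20.4286)^2 = 6.6122
  (8 - 20.4286)^2 = 154.4694
  (14 - 20.4286)^2 = 41.3265
  (41 - 20.4286)^2 = 423.1837
  (19 - 20.4286)^2 = 2.0408
Step 3: Sum of squared deviations = 831.7143
Step 4: Sample variance = 831.7143 / 6 = 138.619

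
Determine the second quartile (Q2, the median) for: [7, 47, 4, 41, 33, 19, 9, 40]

26

Step 1: Sort the data: [4, 7, 9, 19, 33, 40, 41, 47]
Step 2: n = 8
Step 3: Q2 is the median. Since n is even, it is the average of the values at positions 4 and 5:
  Q2 = (19 + 33) / 2 = 26
Step 4: Q2 = 26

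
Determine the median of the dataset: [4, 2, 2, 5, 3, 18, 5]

4

Step 1: Sort the data in ascending order: [2, 2, 3, 4, 5, 5, 18]
Step 2: The number of values is n = 7.
Step 3: Since n is odd, the median is the middle value at position 4: 4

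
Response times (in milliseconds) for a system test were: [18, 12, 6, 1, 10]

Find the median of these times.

10

Step 1: Sort the data in ascending order: [1, 6, 10, 12, 18]
Step 2: The number of values is n = 5.
Step 3: Since n is odd, the median is the middle value at position 3: 10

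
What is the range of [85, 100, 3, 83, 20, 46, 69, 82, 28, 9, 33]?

97

Step 1: Identify the maximum value: max = 100
Step 2: Identify the minimum value: min = 3
Step 3: Range = max - min = 100 - 3 = 97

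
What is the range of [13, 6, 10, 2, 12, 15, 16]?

14

Step 1: Identify the maximum value: max = 16
Step 2: Identify the minimum value: min = 2
Step 3: Range = max - min = 16 - 2 = 14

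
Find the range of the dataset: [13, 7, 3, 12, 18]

15

Step 1: Identify the maximum value: max = 18
Step 2: Identify the minimum value: min = 3
Step 3: Range = max - min = 18 - 3 = 15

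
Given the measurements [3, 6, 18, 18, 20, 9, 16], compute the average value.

12.8571

Step 1: Sum all values: 3 + 6 + 18 + 18 + 20 + 9 + 16 = 90
Step 2: Count the number of values: n = 7
Step 3: Mean = sum / n = 90 / 7 = 12.8571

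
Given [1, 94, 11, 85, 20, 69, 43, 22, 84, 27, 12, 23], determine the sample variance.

1094.9924

Step 1: Compute the mean: (1 + 94 + 11 + 85 + 20 + 69 + 43 + 22 + 84 + 27 + 12 + 23) / 12 = 40.9167
Step 2: Compute squared deviations from the mean:
  (1 - 40.9167)^2 = 1593.3403
  (94 - 40.9167)^2 = 2817.8403
  (11 - 40.9167)^2 = 895.0069
  (85 - 40.9167)^2 = 1943.3403
  (20 - 40.9167)^2 = 437.5069
  (69 - 40.9167)^2 = 788.6736
  (43 - 40.9167)^2 = 4.3403
  (22 - 40.9167)^2 = 357.8403
  (84 - 40.9167)^2 = 1856.1736
  (27 - 40.9167)^2 = 193.6736
  (12 - 40.9167)^2 = 836.1736
  (23 - 40.9167)^2 = 321.0069
Step 3: Sum of squared deviations = 12044.9167
Step 4: Sample variance = 12044.9167 / 11 = 1094.9924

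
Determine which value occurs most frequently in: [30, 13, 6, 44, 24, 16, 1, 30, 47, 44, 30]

30

Step 1: Count the frequency of each value:
  1: appears 1 time(s)
  6: appears 1 time(s)
  13: appears 1 time(s)
  16: appears 1 time(s)
  24: appears 1 time(s)
  30: appears 3 time(s)
  44: appears 2 time(s)
  47: appears 1 time(s)
Step 2: The value 30 appears most frequently (3 times).
Step 3: Mode = 30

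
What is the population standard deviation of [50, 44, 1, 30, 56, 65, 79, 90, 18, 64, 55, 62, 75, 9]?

25.6817

Step 1: Compute the mean: 49.8571
Step 2: Sum of squared deviations from the mean: 9233.7143
Step 3: Population variance = 9233.7143 / 14 = 659.551
Step 4: Standard deviation = sqrt(659.551) = 25.6817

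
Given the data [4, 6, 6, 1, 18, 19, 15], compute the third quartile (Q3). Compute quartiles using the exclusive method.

18

Step 1: Sort the data: [1, 4, 6, 6, 15, 18, 19]
Step 2: n = 7
Step 3: Using the exclusive quartile method:
  Q1 = 4
  Q2 (median) = 6
  Q3 = 18
  IQR = Q3 - Q1 = 18 - 4 = 14
Step 4: Q3 = 18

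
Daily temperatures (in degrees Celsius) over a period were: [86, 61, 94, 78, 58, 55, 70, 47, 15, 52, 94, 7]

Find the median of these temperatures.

59.5

Step 1: Sort the data in ascending order: [7, 15, 47, 52, 55, 58, 61, 70, 78, 86, 94, 94]
Step 2: The number of values is n = 12.
Step 3: Since n is even, the median is the average of positions 6 and 7:
  Median = (58 + 61) / 2 = 59.5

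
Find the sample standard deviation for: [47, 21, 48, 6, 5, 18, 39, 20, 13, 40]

16.4117

Step 1: Compute the mean: 25.7
Step 2: Sum of squared deviations from the mean: 2424.1
Step 3: Sample variance = 2424.1 / 9 = 269.3444
Step 4: Standard deviation = sqrt(269.3444) = 16.4117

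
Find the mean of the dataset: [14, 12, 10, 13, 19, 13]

13.5

Step 1: Sum all values: 14 + 12 + 10 + 13 + 19 + 13 = 81
Step 2: Count the number of values: n = 6
Step 3: Mean = sum / n = 81 / 6 = 13.5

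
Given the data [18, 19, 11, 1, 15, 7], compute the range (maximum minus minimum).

18

Step 1: Identify the maximum value: max = 19
Step 2: Identify the minimum value: min = 1
Step 3: Range = max - min = 19 - 1 = 18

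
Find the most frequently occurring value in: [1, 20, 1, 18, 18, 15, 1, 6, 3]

1

Step 1: Count the frequency of each value:
  1: appears 3 time(s)
  3: appears 1 time(s)
  6: appears 1 time(s)
  15: appears 1 time(s)
  18: appears 2 time(s)
  20: appears 1 time(s)
Step 2: The value 1 appears most frequently (3 times).
Step 3: Mode = 1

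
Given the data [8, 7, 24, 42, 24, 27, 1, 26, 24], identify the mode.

24

Step 1: Count the frequency of each value:
  1: appears 1 time(s)
  7: appears 1 time(s)
  8: appears 1 time(s)
  24: appears 3 time(s)
  26: appears 1 time(s)
  27: appears 1 time(s)
  42: appears 1 time(s)
Step 2: The value 24 appears most frequently (3 times).
Step 3: Mode = 24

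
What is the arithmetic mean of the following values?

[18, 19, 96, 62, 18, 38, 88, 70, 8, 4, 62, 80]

46.9167

Step 1: Sum all values: 18 + 19 + 96 + 62 + 18 + 38 + 88 + 70 + 8 + 4 + 62 + 80 = 563
Step 2: Count the number of values: n = 12
Step 3: Mean = sum / n = 563 / 12 = 46.9167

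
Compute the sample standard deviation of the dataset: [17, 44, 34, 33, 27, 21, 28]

8.9336

Step 1: Compute the mean: 29.1429
Step 2: Sum of squared deviations from the mean: 478.8571
Step 3: Sample variance = 478.8571 / 6 = 79.8095
Step 4: Standard deviation = sqrt(79.8095) = 8.9336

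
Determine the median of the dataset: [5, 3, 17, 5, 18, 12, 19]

12

Step 1: Sort the data in ascending order: [3, 5, 5, 12, 17, 18, 19]
Step 2: The number of values is n = 7.
Step 3: Since n is odd, the median is the middle value at position 4: 12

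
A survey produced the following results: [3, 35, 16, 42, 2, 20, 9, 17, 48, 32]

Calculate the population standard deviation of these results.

15.2918

Step 1: Compute the mean: 22.4
Step 2: Sum of squared deviations from the mean: 2338.4
Step 3: Population variance = 2338.4 / 10 = 233.84
Step 4: Standard deviation = sqrt(233.84) = 15.2918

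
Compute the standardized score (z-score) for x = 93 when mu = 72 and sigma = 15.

1.4

Step 1: Recall the z-score formula: z = (x - mu) / sigma
Step 2: Substitute values: z = (93 - 72) / 15
Step 3: z = 21 / 15 = 1.4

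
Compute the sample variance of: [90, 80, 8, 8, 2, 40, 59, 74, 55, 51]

1000.6778

Step 1: Compute the mean: (90 + 80 + 8 + 8 + 2 + 40 + 59 + 74 + 55 + 51) / 10 = 46.7
Step 2: Compute squared deviations from the mean:
  (90 - 46.7)^2 = 1874.89
  (80 - 46.7)^2 = 1108.89
  (8 - 46.7)^2 = 1497.69
  (8 - 46.7)^2 = 1497.69
  (2 - 46.7)^2 = 1998.09
  (40 - 46.7)^2 = 44.89
  (59 - 46.7)^2 = 151.29
  (74 - 46.7)^2 = 745.29
  (55 - 46.7)^2 = 68.89
  (51 - 46.7)^2 = 18.49
Step 3: Sum of squared deviations = 9006.1
Step 4: Sample variance = 9006.1 / 9 = 1000.6778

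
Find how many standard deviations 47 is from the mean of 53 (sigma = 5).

-1.2

Step 1: Recall the z-score formula: z = (x - mu) / sigma
Step 2: Substitute values: z = (47 - 53) / 5
Step 3: z = -6 / 5 = -1.2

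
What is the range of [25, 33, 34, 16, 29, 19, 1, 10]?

33

Step 1: Identify the maximum value: max = 34
Step 2: Identify the minimum value: min = 1
Step 3: Range = max - min = 34 - 1 = 33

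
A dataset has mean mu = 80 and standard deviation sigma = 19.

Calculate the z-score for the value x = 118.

2

Step 1: Recall the z-score formula: z = (x - mu) / sigma
Step 2: Substitute values: z = (118 - 80) / 19
Step 3: z = 38 / 19 = 2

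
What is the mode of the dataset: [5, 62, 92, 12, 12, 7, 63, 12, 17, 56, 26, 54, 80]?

12

Step 1: Count the frequency of each value:
  5: appears 1 time(s)
  7: appears 1 time(s)
  12: appears 3 time(s)
  17: appears 1 time(s)
  26: appears 1 time(s)
  54: appears 1 time(s)
  56: appears 1 time(s)
  62: appears 1 time(s)
  63: appears 1 time(s)
  80: appears 1 time(s)
  92: appears 1 time(s)
Step 2: The value 12 appears most frequently (3 times).
Step 3: Mode = 12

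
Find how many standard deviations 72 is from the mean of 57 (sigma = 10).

1.5

Step 1: Recall the z-score formula: z = (x - mu) / sigma
Step 2: Substitute values: z = (72 - 57) / 10
Step 3: z = 15 / 10 = 1.5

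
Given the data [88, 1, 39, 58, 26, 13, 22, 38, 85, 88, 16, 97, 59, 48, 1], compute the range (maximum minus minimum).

96

Step 1: Identify the maximum value: max = 97
Step 2: Identify the minimum value: min = 1
Step 3: Range = max - min = 97 - 1 = 96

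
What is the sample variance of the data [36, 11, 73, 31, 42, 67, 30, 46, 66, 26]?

409.9556

Step 1: Compute the mean: (36 + 11 + 73 + 31 + 42 + 67 + 30 + 46 + 66 + 26) / 10 = 42.8
Step 2: Compute squared deviations from the mean:
  (36 - 42.8)^2 = 46.24
  (11 - 42.8)^2 = 1011.24
  (73 - 42.8)^2 = 912.04
  (31 - 42.8)^2 = 139.24
  (42 - 42.8)^2 = 0.64
  (67 - 42.8)^2 = 585.64
  (30 - 42.8)^2 = 163.84
  (46 - 42.8)^2 = 10.24
  (66 - 42.8)^2 = 538.24
  (26 - 42.8)^2 = 282.24
Step 3: Sum of squared deviations = 3689.6
Step 4: Sample variance = 3689.6 / 9 = 409.9556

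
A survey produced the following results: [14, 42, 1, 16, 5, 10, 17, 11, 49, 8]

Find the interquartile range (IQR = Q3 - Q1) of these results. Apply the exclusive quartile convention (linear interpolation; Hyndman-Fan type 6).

16

Step 1: Sort the data: [1, 5, 8, 10, 11, 14, 16, 17, 42, 49]
Step 2: n = 10
Step 3: Using the exclusive quartile method:
  Q1 = 7.25
  Q2 (median) = 12.5
  Q3 = 23.25
  IQR = Q3 - Q1 = 23.25 - 7.25 = 16
Step 4: IQR = 16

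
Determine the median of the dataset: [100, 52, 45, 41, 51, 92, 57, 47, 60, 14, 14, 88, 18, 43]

49

Step 1: Sort the data in ascending order: [14, 14, 18, 41, 43, 45, 47, 51, 52, 57, 60, 88, 92, 100]
Step 2: The number of values is n = 14.
Step 3: Since n is even, the median is the average of positions 7 and 8:
  Median = (47 + 51) / 2 = 49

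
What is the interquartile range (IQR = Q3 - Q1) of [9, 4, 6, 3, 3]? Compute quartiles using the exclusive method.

4.5

Step 1: Sort the data: [3, 3, 4, 6, 9]
Step 2: n = 5
Step 3: Using the exclusive quartile method:
  Q1 = 3
  Q2 (median) = 4
  Q3 = 7.5
  IQR = Q3 - Q1 = 7.5 - 3 = 4.5
Step 4: IQR = 4.5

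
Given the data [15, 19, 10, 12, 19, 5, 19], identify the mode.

19

Step 1: Count the frequency of each value:
  5: appears 1 time(s)
  10: appears 1 time(s)
  12: appears 1 time(s)
  15: appears 1 time(s)
  19: appears 3 time(s)
Step 2: The value 19 appears most frequently (3 times).
Step 3: Mode = 19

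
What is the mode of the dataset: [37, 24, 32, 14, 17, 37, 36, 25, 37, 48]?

37

Step 1: Count the frequency of each value:
  14: appears 1 time(s)
  17: appears 1 time(s)
  24: appears 1 time(s)
  25: appears 1 time(s)
  32: appears 1 time(s)
  36: appears 1 time(s)
  37: appears 3 time(s)
  48: appears 1 time(s)
Step 2: The value 37 appears most frequently (3 times).
Step 3: Mode = 37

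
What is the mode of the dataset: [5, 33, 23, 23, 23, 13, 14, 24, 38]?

23

Step 1: Count the frequency of each value:
  5: appears 1 time(s)
  13: appears 1 time(s)
  14: appears 1 time(s)
  23: appears 3 time(s)
  24: appears 1 time(s)
  33: appears 1 time(s)
  38: appears 1 time(s)
Step 2: The value 23 appears most frequently (3 times).
Step 3: Mode = 23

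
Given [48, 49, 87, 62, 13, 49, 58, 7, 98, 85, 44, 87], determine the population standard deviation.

27.5443

Step 1: Compute the mean: 57.25
Step 2: Sum of squared deviations from the mean: 9104.25
Step 3: Population variance = 9104.25 / 12 = 758.6875
Step 4: Standard deviation = sqrt(758.6875) = 27.5443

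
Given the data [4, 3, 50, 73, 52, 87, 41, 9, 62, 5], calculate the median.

45.5

Step 1: Sort the data in ascending order: [3, 4, 5, 9, 41, 50, 52, 62, 73, 87]
Step 2: The number of values is n = 10.
Step 3: Since n is even, the median is the average of positions 5 and 6:
  Median = (41 + 50) / 2 = 45.5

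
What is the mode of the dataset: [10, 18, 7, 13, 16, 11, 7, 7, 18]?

7

Step 1: Count the frequency of each value:
  7: appears 3 time(s)
  10: appears 1 time(s)
  11: appears 1 time(s)
  13: appears 1 time(s)
  16: appears 1 time(s)
  18: appears 2 time(s)
Step 2: The value 7 appears most frequently (3 times).
Step 3: Mode = 7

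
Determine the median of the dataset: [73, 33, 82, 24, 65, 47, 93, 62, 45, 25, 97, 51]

56.5

Step 1: Sort the data in ascending order: [24, 25, 33, 45, 47, 51, 62, 65, 73, 82, 93, 97]
Step 2: The number of values is n = 12.
Step 3: Since n is even, the median is the average of positions 6 and 7:
  Median = (51 + 62) / 2 = 56.5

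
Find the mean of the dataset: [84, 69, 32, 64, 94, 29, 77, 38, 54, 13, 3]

50.6364

Step 1: Sum all values: 84 + 69 + 32 + 64 + 94 + 29 + 77 + 38 + 54 + 13 + 3 = 557
Step 2: Count the number of values: n = 11
Step 3: Mean = sum / n = 557 / 11 = 50.6364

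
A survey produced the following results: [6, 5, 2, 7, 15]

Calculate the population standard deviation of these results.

4.3359

Step 1: Compute the mean: 7
Step 2: Sum of squared deviations from the mean: 94
Step 3: Population variance = 94 / 5 = 18.8
Step 4: Standard deviation = sqrt(18.8) = 4.3359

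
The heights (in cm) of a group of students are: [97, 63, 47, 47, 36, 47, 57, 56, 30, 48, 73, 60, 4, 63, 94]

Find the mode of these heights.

47

Step 1: Count the frequency of each value:
  4: appears 1 time(s)
  30: appears 1 time(s)
  36: appears 1 time(s)
  47: appears 3 time(s)
  48: appears 1 time(s)
  56: appears 1 time(s)
  57: appears 1 time(s)
  60: appears 1 time(s)
  63: appears 2 time(s)
  73: appears 1 time(s)
  94: appears 1 time(s)
  97: appears 1 time(s)
Step 2: The value 47 appears most frequently (3 times).
Step 3: Mode = 47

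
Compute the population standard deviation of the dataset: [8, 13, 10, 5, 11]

2.7276

Step 1: Compute the mean: 9.4
Step 2: Sum of squared deviations from the mean: 37.2
Step 3: Population variance = 37.2 / 5 = 7.44
Step 4: Standard deviation = sqrt(7.44) = 2.7276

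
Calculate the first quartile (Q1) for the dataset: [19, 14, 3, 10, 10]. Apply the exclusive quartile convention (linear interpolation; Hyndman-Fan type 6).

6.5

Step 1: Sort the data: [3, 10, 10, 14, 19]
Step 2: n = 5
Step 3: Using the exclusive quartile method:
  Q1 = 6.5
  Q2 (median) = 10
  Q3 = 16.5
  IQR = Q3 - Q1 = 16.5 - 6.5 = 10
Step 4: Q1 = 6.5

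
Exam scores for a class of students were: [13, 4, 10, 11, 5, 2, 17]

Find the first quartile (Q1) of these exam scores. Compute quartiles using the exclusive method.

4

Step 1: Sort the data: [2, 4, 5, 10, 11, 13, 17]
Step 2: n = 7
Step 3: Using the exclusive quartile method:
  Q1 = 4
  Q2 (median) = 10
  Q3 = 13
  IQR = Q3 - Q1 = 13 - 4 = 9
Step 4: Q1 = 4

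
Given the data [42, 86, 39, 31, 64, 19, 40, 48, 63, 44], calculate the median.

43

Step 1: Sort the data in ascending order: [19, 31, 39, 40, 42, 44, 48, 63, 64, 86]
Step 2: The number of values is n = 10.
Step 3: Since n is even, the median is the average of positions 5 and 6:
  Median = (42 + 44) / 2 = 43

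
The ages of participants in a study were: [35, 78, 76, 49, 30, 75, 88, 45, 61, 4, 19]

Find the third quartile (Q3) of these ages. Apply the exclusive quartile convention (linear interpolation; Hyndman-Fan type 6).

76

Step 1: Sort the data: [4, 19, 30, 35, 45, 49, 61, 75, 76, 78, 88]
Step 2: n = 11
Step 3: Using the exclusive quartile method:
  Q1 = 30
  Q2 (median) = 49
  Q3 = 76
  IQR = Q3 - Q1 = 76 - 30 = 46
Step 4: Q3 = 76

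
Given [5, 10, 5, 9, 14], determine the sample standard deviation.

3.7815

Step 1: Compute the mean: 8.6
Step 2: Sum of squared deviations from the mean: 57.2
Step 3: Sample variance = 57.2 / 4 = 14.3
Step 4: Standard deviation = sqrt(14.3) = 3.7815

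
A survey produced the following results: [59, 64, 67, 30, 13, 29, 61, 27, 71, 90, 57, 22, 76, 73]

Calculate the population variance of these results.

528.3112

Step 1: Compute the mean: (59 + 64 + 67 + 30 + 13 + 29 + 61 + 27 + 71 + 90 + 57 + 22 + 76 + 73) / 14 = 52.7857
Step 2: Compute squared deviations from the mean:
  (59 - 52.7857)^2 = 38.6173
  (64 - 52.7857)^2 = 125.7602
  (67 - 52.7857)^2 = 202.0459
  (30 - 52.7857)^2 = 519.1888
  (13 - 52.7857)^2 = 1582.9031
  (29 - 52.7857)^2 = 565.7602
  (61 - 52.7857)^2 = 67.4745
  (27 - 52.7857)^2 = 664.9031
  (71 - 52.7857)^2 = 331.7602
  (90 - 52.7857)^2 = 1384.9031
  (57 - 52.7857)^2 = 17.7602
  (22 - 52.7857)^2 = 947.7602
  (76 - 52.7857)^2 = 538.9031
  (73 - 52.7857)^2 = 408.6173
Step 3: Sum of squared deviations = 7396.3571
Step 4: Population variance = 7396.3571 / 14 = 528.3112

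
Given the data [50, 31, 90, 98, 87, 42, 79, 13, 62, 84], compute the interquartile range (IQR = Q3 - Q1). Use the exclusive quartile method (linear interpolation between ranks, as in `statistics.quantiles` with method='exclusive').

48.5

Step 1: Sort the data: [13, 31, 42, 50, 62, 79, 84, 87, 90, 98]
Step 2: n = 10
Step 3: Using the exclusive quartile method:
  Q1 = 39.25
  Q2 (median) = 70.5
  Q3 = 87.75
  IQR = Q3 - Q1 = 87.75 - 39.25 = 48.5
Step 4: IQR = 48.5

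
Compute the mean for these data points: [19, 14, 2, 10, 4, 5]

9

Step 1: Sum all values: 19 + 14 + 2 + 10 + 4 + 5 = 54
Step 2: Count the number of values: n = 6
Step 3: Mean = sum / n = 54 / 6 = 9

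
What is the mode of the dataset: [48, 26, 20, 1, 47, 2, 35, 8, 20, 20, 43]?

20

Step 1: Count the frequency of each value:
  1: appears 1 time(s)
  2: appears 1 time(s)
  8: appears 1 time(s)
  20: appears 3 time(s)
  26: appears 1 time(s)
  35: appears 1 time(s)
  43: appears 1 time(s)
  47: appears 1 time(s)
  48: appears 1 time(s)
Step 2: The value 20 appears most frequently (3 times).
Step 3: Mode = 20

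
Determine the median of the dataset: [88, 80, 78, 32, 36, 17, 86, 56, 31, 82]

67

Step 1: Sort the data in ascending order: [17, 31, 32, 36, 56, 78, 80, 82, 86, 88]
Step 2: The number of values is n = 10.
Step 3: Since n is even, the median is the average of positions 5 and 6:
  Median = (56 + 78) / 2 = 67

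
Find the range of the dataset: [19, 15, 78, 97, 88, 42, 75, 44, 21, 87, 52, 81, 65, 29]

82

Step 1: Identify the maximum value: max = 97
Step 2: Identify the minimum value: min = 15
Step 3: Range = max - min = 97 - 15 = 82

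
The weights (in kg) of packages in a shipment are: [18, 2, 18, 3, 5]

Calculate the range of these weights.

16

Step 1: Identify the maximum value: max = 18
Step 2: Identify the minimum value: min = 2
Step 3: Range = max - min = 18 - 2 = 16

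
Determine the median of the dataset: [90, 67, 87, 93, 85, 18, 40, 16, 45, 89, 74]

74

Step 1: Sort the data in ascending order: [16, 18, 40, 45, 67, 74, 85, 87, 89, 90, 93]
Step 2: The number of values is n = 11.
Step 3: Since n is odd, the median is the middle value at position 6: 74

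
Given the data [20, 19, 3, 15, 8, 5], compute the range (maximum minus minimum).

17

Step 1: Identify the maximum value: max = 20
Step 2: Identify the minimum value: min = 3
Step 3: Range = max - min = 20 - 3 = 17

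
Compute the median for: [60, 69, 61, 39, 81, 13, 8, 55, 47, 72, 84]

60

Step 1: Sort the data in ascending order: [8, 13, 39, 47, 55, 60, 61, 69, 72, 81, 84]
Step 2: The number of values is n = 11.
Step 3: Since n is odd, the median is the middle value at position 6: 60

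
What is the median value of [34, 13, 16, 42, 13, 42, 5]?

16

Step 1: Sort the data in ascending order: [5, 13, 13, 16, 34, 42, 42]
Step 2: The number of values is n = 7.
Step 3: Since n is odd, the median is the middle value at position 4: 16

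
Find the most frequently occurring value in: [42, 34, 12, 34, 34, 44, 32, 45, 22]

34

Step 1: Count the frequency of each value:
  12: appears 1 time(s)
  22: appears 1 time(s)
  32: appears 1 time(s)
  34: appears 3 time(s)
  42: appears 1 time(s)
  44: appears 1 time(s)
  45: appears 1 time(s)
Step 2: The value 34 appears most frequently (3 times).
Step 3: Mode = 34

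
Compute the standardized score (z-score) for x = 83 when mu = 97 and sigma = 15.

-0.9333

Step 1: Recall the z-score formula: z = (x - mu) / sigma
Step 2: Substitute values: z = (83 - 97) / 15
Step 3: z = -14 / 15 = -0.9333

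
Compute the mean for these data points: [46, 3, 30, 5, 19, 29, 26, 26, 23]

23

Step 1: Sum all values: 46 + 3 + 30 + 5 + 19 + 29 + 26 + 26 + 23 = 207
Step 2: Count the number of values: n = 9
Step 3: Mean = sum / n = 207 / 9 = 23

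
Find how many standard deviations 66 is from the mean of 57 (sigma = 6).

1.5

Step 1: Recall the z-score formula: z = (x - mu) / sigma
Step 2: Substitute values: z = (66 - 57) / 6
Step 3: z = 9 / 6 = 1.5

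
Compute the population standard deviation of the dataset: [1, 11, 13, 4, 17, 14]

5.6569

Step 1: Compute the mean: 10
Step 2: Sum of squared deviations from the mean: 192
Step 3: Population variance = 192 / 6 = 32
Step 4: Standard deviation = sqrt(32) = 5.6569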